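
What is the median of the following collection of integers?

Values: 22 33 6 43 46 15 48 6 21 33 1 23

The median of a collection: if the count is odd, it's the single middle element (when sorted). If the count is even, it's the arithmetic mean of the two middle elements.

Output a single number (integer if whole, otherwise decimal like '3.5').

Answer: 22.5

Derivation:
Step 1: insert 22 -> lo=[22] (size 1, max 22) hi=[] (size 0) -> median=22
Step 2: insert 33 -> lo=[22] (size 1, max 22) hi=[33] (size 1, min 33) -> median=27.5
Step 3: insert 6 -> lo=[6, 22] (size 2, max 22) hi=[33] (size 1, min 33) -> median=22
Step 4: insert 43 -> lo=[6, 22] (size 2, max 22) hi=[33, 43] (size 2, min 33) -> median=27.5
Step 5: insert 46 -> lo=[6, 22, 33] (size 3, max 33) hi=[43, 46] (size 2, min 43) -> median=33
Step 6: insert 15 -> lo=[6, 15, 22] (size 3, max 22) hi=[33, 43, 46] (size 3, min 33) -> median=27.5
Step 7: insert 48 -> lo=[6, 15, 22, 33] (size 4, max 33) hi=[43, 46, 48] (size 3, min 43) -> median=33
Step 8: insert 6 -> lo=[6, 6, 15, 22] (size 4, max 22) hi=[33, 43, 46, 48] (size 4, min 33) -> median=27.5
Step 9: insert 21 -> lo=[6, 6, 15, 21, 22] (size 5, max 22) hi=[33, 43, 46, 48] (size 4, min 33) -> median=22
Step 10: insert 33 -> lo=[6, 6, 15, 21, 22] (size 5, max 22) hi=[33, 33, 43, 46, 48] (size 5, min 33) -> median=27.5
Step 11: insert 1 -> lo=[1, 6, 6, 15, 21, 22] (size 6, max 22) hi=[33, 33, 43, 46, 48] (size 5, min 33) -> median=22
Step 12: insert 23 -> lo=[1, 6, 6, 15, 21, 22] (size 6, max 22) hi=[23, 33, 33, 43, 46, 48] (size 6, min 23) -> median=22.5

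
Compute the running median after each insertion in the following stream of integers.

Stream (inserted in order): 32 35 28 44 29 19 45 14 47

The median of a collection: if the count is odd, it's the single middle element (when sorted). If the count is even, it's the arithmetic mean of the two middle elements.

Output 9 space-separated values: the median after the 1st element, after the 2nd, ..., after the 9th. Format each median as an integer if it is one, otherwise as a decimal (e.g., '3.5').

Answer: 32 33.5 32 33.5 32 30.5 32 30.5 32

Derivation:
Step 1: insert 32 -> lo=[32] (size 1, max 32) hi=[] (size 0) -> median=32
Step 2: insert 35 -> lo=[32] (size 1, max 32) hi=[35] (size 1, min 35) -> median=33.5
Step 3: insert 28 -> lo=[28, 32] (size 2, max 32) hi=[35] (size 1, min 35) -> median=32
Step 4: insert 44 -> lo=[28, 32] (size 2, max 32) hi=[35, 44] (size 2, min 35) -> median=33.5
Step 5: insert 29 -> lo=[28, 29, 32] (size 3, max 32) hi=[35, 44] (size 2, min 35) -> median=32
Step 6: insert 19 -> lo=[19, 28, 29] (size 3, max 29) hi=[32, 35, 44] (size 3, min 32) -> median=30.5
Step 7: insert 45 -> lo=[19, 28, 29, 32] (size 4, max 32) hi=[35, 44, 45] (size 3, min 35) -> median=32
Step 8: insert 14 -> lo=[14, 19, 28, 29] (size 4, max 29) hi=[32, 35, 44, 45] (size 4, min 32) -> median=30.5
Step 9: insert 47 -> lo=[14, 19, 28, 29, 32] (size 5, max 32) hi=[35, 44, 45, 47] (size 4, min 35) -> median=32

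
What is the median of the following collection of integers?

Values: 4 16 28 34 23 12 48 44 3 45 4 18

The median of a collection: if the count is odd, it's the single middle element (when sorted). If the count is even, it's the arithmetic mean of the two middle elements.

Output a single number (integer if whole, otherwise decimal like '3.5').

Step 1: insert 4 -> lo=[4] (size 1, max 4) hi=[] (size 0) -> median=4
Step 2: insert 16 -> lo=[4] (size 1, max 4) hi=[16] (size 1, min 16) -> median=10
Step 3: insert 28 -> lo=[4, 16] (size 2, max 16) hi=[28] (size 1, min 28) -> median=16
Step 4: insert 34 -> lo=[4, 16] (size 2, max 16) hi=[28, 34] (size 2, min 28) -> median=22
Step 5: insert 23 -> lo=[4, 16, 23] (size 3, max 23) hi=[28, 34] (size 2, min 28) -> median=23
Step 6: insert 12 -> lo=[4, 12, 16] (size 3, max 16) hi=[23, 28, 34] (size 3, min 23) -> median=19.5
Step 7: insert 48 -> lo=[4, 12, 16, 23] (size 4, max 23) hi=[28, 34, 48] (size 3, min 28) -> median=23
Step 8: insert 44 -> lo=[4, 12, 16, 23] (size 4, max 23) hi=[28, 34, 44, 48] (size 4, min 28) -> median=25.5
Step 9: insert 3 -> lo=[3, 4, 12, 16, 23] (size 5, max 23) hi=[28, 34, 44, 48] (size 4, min 28) -> median=23
Step 10: insert 45 -> lo=[3, 4, 12, 16, 23] (size 5, max 23) hi=[28, 34, 44, 45, 48] (size 5, min 28) -> median=25.5
Step 11: insert 4 -> lo=[3, 4, 4, 12, 16, 23] (size 6, max 23) hi=[28, 34, 44, 45, 48] (size 5, min 28) -> median=23
Step 12: insert 18 -> lo=[3, 4, 4, 12, 16, 18] (size 6, max 18) hi=[23, 28, 34, 44, 45, 48] (size 6, min 23) -> median=20.5

Answer: 20.5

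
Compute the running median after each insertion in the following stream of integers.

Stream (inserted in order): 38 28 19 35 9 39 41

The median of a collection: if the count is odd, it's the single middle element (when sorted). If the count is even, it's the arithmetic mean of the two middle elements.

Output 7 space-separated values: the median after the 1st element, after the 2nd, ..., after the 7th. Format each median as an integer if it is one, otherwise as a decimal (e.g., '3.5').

Answer: 38 33 28 31.5 28 31.5 35

Derivation:
Step 1: insert 38 -> lo=[38] (size 1, max 38) hi=[] (size 0) -> median=38
Step 2: insert 28 -> lo=[28] (size 1, max 28) hi=[38] (size 1, min 38) -> median=33
Step 3: insert 19 -> lo=[19, 28] (size 2, max 28) hi=[38] (size 1, min 38) -> median=28
Step 4: insert 35 -> lo=[19, 28] (size 2, max 28) hi=[35, 38] (size 2, min 35) -> median=31.5
Step 5: insert 9 -> lo=[9, 19, 28] (size 3, max 28) hi=[35, 38] (size 2, min 35) -> median=28
Step 6: insert 39 -> lo=[9, 19, 28] (size 3, max 28) hi=[35, 38, 39] (size 3, min 35) -> median=31.5
Step 7: insert 41 -> lo=[9, 19, 28, 35] (size 4, max 35) hi=[38, 39, 41] (size 3, min 38) -> median=35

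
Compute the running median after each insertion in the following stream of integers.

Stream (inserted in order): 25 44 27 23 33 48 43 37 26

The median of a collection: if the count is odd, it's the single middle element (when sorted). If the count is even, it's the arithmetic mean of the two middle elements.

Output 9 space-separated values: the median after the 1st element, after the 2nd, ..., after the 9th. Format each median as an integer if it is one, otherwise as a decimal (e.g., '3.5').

Step 1: insert 25 -> lo=[25] (size 1, max 25) hi=[] (size 0) -> median=25
Step 2: insert 44 -> lo=[25] (size 1, max 25) hi=[44] (size 1, min 44) -> median=34.5
Step 3: insert 27 -> lo=[25, 27] (size 2, max 27) hi=[44] (size 1, min 44) -> median=27
Step 4: insert 23 -> lo=[23, 25] (size 2, max 25) hi=[27, 44] (size 2, min 27) -> median=26
Step 5: insert 33 -> lo=[23, 25, 27] (size 3, max 27) hi=[33, 44] (size 2, min 33) -> median=27
Step 6: insert 48 -> lo=[23, 25, 27] (size 3, max 27) hi=[33, 44, 48] (size 3, min 33) -> median=30
Step 7: insert 43 -> lo=[23, 25, 27, 33] (size 4, max 33) hi=[43, 44, 48] (size 3, min 43) -> median=33
Step 8: insert 37 -> lo=[23, 25, 27, 33] (size 4, max 33) hi=[37, 43, 44, 48] (size 4, min 37) -> median=35
Step 9: insert 26 -> lo=[23, 25, 26, 27, 33] (size 5, max 33) hi=[37, 43, 44, 48] (size 4, min 37) -> median=33

Answer: 25 34.5 27 26 27 30 33 35 33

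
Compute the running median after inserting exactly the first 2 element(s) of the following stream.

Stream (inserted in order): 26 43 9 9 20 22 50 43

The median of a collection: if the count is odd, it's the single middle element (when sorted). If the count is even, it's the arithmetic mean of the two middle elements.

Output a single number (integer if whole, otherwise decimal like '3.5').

Answer: 34.5

Derivation:
Step 1: insert 26 -> lo=[26] (size 1, max 26) hi=[] (size 0) -> median=26
Step 2: insert 43 -> lo=[26] (size 1, max 26) hi=[43] (size 1, min 43) -> median=34.5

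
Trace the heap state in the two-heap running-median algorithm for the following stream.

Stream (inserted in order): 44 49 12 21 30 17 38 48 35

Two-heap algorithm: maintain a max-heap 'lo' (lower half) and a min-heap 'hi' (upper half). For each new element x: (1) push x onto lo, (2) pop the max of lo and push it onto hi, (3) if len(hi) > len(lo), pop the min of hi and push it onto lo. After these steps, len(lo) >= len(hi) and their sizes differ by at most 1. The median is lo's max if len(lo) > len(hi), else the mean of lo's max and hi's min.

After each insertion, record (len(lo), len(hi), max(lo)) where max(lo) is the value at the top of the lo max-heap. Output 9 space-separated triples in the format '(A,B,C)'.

Answer: (1,0,44) (1,1,44) (2,1,44) (2,2,21) (3,2,30) (3,3,21) (4,3,30) (4,4,30) (5,4,35)

Derivation:
Step 1: insert 44 -> lo=[44] hi=[] -> (len(lo)=1, len(hi)=0, max(lo)=44)
Step 2: insert 49 -> lo=[44] hi=[49] -> (len(lo)=1, len(hi)=1, max(lo)=44)
Step 3: insert 12 -> lo=[12, 44] hi=[49] -> (len(lo)=2, len(hi)=1, max(lo)=44)
Step 4: insert 21 -> lo=[12, 21] hi=[44, 49] -> (len(lo)=2, len(hi)=2, max(lo)=21)
Step 5: insert 30 -> lo=[12, 21, 30] hi=[44, 49] -> (len(lo)=3, len(hi)=2, max(lo)=30)
Step 6: insert 17 -> lo=[12, 17, 21] hi=[30, 44, 49] -> (len(lo)=3, len(hi)=3, max(lo)=21)
Step 7: insert 38 -> lo=[12, 17, 21, 30] hi=[38, 44, 49] -> (len(lo)=4, len(hi)=3, max(lo)=30)
Step 8: insert 48 -> lo=[12, 17, 21, 30] hi=[38, 44, 48, 49] -> (len(lo)=4, len(hi)=4, max(lo)=30)
Step 9: insert 35 -> lo=[12, 17, 21, 30, 35] hi=[38, 44, 48, 49] -> (len(lo)=5, len(hi)=4, max(lo)=35)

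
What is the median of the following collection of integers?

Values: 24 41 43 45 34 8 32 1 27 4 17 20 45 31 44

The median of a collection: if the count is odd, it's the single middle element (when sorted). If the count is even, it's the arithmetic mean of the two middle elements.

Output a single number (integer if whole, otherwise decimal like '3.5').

Answer: 31

Derivation:
Step 1: insert 24 -> lo=[24] (size 1, max 24) hi=[] (size 0) -> median=24
Step 2: insert 41 -> lo=[24] (size 1, max 24) hi=[41] (size 1, min 41) -> median=32.5
Step 3: insert 43 -> lo=[24, 41] (size 2, max 41) hi=[43] (size 1, min 43) -> median=41
Step 4: insert 45 -> lo=[24, 41] (size 2, max 41) hi=[43, 45] (size 2, min 43) -> median=42
Step 5: insert 34 -> lo=[24, 34, 41] (size 3, max 41) hi=[43, 45] (size 2, min 43) -> median=41
Step 6: insert 8 -> lo=[8, 24, 34] (size 3, max 34) hi=[41, 43, 45] (size 3, min 41) -> median=37.5
Step 7: insert 32 -> lo=[8, 24, 32, 34] (size 4, max 34) hi=[41, 43, 45] (size 3, min 41) -> median=34
Step 8: insert 1 -> lo=[1, 8, 24, 32] (size 4, max 32) hi=[34, 41, 43, 45] (size 4, min 34) -> median=33
Step 9: insert 27 -> lo=[1, 8, 24, 27, 32] (size 5, max 32) hi=[34, 41, 43, 45] (size 4, min 34) -> median=32
Step 10: insert 4 -> lo=[1, 4, 8, 24, 27] (size 5, max 27) hi=[32, 34, 41, 43, 45] (size 5, min 32) -> median=29.5
Step 11: insert 17 -> lo=[1, 4, 8, 17, 24, 27] (size 6, max 27) hi=[32, 34, 41, 43, 45] (size 5, min 32) -> median=27
Step 12: insert 20 -> lo=[1, 4, 8, 17, 20, 24] (size 6, max 24) hi=[27, 32, 34, 41, 43, 45] (size 6, min 27) -> median=25.5
Step 13: insert 45 -> lo=[1, 4, 8, 17, 20, 24, 27] (size 7, max 27) hi=[32, 34, 41, 43, 45, 45] (size 6, min 32) -> median=27
Step 14: insert 31 -> lo=[1, 4, 8, 17, 20, 24, 27] (size 7, max 27) hi=[31, 32, 34, 41, 43, 45, 45] (size 7, min 31) -> median=29
Step 15: insert 44 -> lo=[1, 4, 8, 17, 20, 24, 27, 31] (size 8, max 31) hi=[32, 34, 41, 43, 44, 45, 45] (size 7, min 32) -> median=31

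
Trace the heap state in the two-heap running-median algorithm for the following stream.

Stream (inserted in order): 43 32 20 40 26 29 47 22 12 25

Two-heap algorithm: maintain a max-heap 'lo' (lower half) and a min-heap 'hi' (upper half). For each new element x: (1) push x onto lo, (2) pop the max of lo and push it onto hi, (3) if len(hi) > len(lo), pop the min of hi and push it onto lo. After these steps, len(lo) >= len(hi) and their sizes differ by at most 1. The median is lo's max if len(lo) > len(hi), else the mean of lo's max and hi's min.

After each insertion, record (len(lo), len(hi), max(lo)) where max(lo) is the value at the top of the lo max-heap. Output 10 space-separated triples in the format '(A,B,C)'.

Answer: (1,0,43) (1,1,32) (2,1,32) (2,2,32) (3,2,32) (3,3,29) (4,3,32) (4,4,29) (5,4,29) (5,5,26)

Derivation:
Step 1: insert 43 -> lo=[43] hi=[] -> (len(lo)=1, len(hi)=0, max(lo)=43)
Step 2: insert 32 -> lo=[32] hi=[43] -> (len(lo)=1, len(hi)=1, max(lo)=32)
Step 3: insert 20 -> lo=[20, 32] hi=[43] -> (len(lo)=2, len(hi)=1, max(lo)=32)
Step 4: insert 40 -> lo=[20, 32] hi=[40, 43] -> (len(lo)=2, len(hi)=2, max(lo)=32)
Step 5: insert 26 -> lo=[20, 26, 32] hi=[40, 43] -> (len(lo)=3, len(hi)=2, max(lo)=32)
Step 6: insert 29 -> lo=[20, 26, 29] hi=[32, 40, 43] -> (len(lo)=3, len(hi)=3, max(lo)=29)
Step 7: insert 47 -> lo=[20, 26, 29, 32] hi=[40, 43, 47] -> (len(lo)=4, len(hi)=3, max(lo)=32)
Step 8: insert 22 -> lo=[20, 22, 26, 29] hi=[32, 40, 43, 47] -> (len(lo)=4, len(hi)=4, max(lo)=29)
Step 9: insert 12 -> lo=[12, 20, 22, 26, 29] hi=[32, 40, 43, 47] -> (len(lo)=5, len(hi)=4, max(lo)=29)
Step 10: insert 25 -> lo=[12, 20, 22, 25, 26] hi=[29, 32, 40, 43, 47] -> (len(lo)=5, len(hi)=5, max(lo)=26)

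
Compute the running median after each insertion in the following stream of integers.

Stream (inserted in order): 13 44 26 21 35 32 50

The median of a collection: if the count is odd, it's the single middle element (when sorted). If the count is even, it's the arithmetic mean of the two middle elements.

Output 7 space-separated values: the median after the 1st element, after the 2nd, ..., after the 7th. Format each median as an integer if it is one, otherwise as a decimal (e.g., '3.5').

Step 1: insert 13 -> lo=[13] (size 1, max 13) hi=[] (size 0) -> median=13
Step 2: insert 44 -> lo=[13] (size 1, max 13) hi=[44] (size 1, min 44) -> median=28.5
Step 3: insert 26 -> lo=[13, 26] (size 2, max 26) hi=[44] (size 1, min 44) -> median=26
Step 4: insert 21 -> lo=[13, 21] (size 2, max 21) hi=[26, 44] (size 2, min 26) -> median=23.5
Step 5: insert 35 -> lo=[13, 21, 26] (size 3, max 26) hi=[35, 44] (size 2, min 35) -> median=26
Step 6: insert 32 -> lo=[13, 21, 26] (size 3, max 26) hi=[32, 35, 44] (size 3, min 32) -> median=29
Step 7: insert 50 -> lo=[13, 21, 26, 32] (size 4, max 32) hi=[35, 44, 50] (size 3, min 35) -> median=32

Answer: 13 28.5 26 23.5 26 29 32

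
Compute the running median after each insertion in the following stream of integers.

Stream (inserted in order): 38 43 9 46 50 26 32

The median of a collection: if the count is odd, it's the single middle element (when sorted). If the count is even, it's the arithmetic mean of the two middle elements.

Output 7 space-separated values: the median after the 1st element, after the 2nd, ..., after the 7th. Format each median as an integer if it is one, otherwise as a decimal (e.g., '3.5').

Answer: 38 40.5 38 40.5 43 40.5 38

Derivation:
Step 1: insert 38 -> lo=[38] (size 1, max 38) hi=[] (size 0) -> median=38
Step 2: insert 43 -> lo=[38] (size 1, max 38) hi=[43] (size 1, min 43) -> median=40.5
Step 3: insert 9 -> lo=[9, 38] (size 2, max 38) hi=[43] (size 1, min 43) -> median=38
Step 4: insert 46 -> lo=[9, 38] (size 2, max 38) hi=[43, 46] (size 2, min 43) -> median=40.5
Step 5: insert 50 -> lo=[9, 38, 43] (size 3, max 43) hi=[46, 50] (size 2, min 46) -> median=43
Step 6: insert 26 -> lo=[9, 26, 38] (size 3, max 38) hi=[43, 46, 50] (size 3, min 43) -> median=40.5
Step 7: insert 32 -> lo=[9, 26, 32, 38] (size 4, max 38) hi=[43, 46, 50] (size 3, min 43) -> median=38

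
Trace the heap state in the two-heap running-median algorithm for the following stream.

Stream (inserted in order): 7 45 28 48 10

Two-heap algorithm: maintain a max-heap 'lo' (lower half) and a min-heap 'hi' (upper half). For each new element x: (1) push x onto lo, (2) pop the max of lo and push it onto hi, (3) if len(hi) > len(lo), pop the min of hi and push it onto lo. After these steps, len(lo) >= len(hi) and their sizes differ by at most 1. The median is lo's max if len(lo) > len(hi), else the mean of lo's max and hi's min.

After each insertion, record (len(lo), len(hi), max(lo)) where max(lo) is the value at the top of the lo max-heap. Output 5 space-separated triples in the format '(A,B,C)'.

Answer: (1,0,7) (1,1,7) (2,1,28) (2,2,28) (3,2,28)

Derivation:
Step 1: insert 7 -> lo=[7] hi=[] -> (len(lo)=1, len(hi)=0, max(lo)=7)
Step 2: insert 45 -> lo=[7] hi=[45] -> (len(lo)=1, len(hi)=1, max(lo)=7)
Step 3: insert 28 -> lo=[7, 28] hi=[45] -> (len(lo)=2, len(hi)=1, max(lo)=28)
Step 4: insert 48 -> lo=[7, 28] hi=[45, 48] -> (len(lo)=2, len(hi)=2, max(lo)=28)
Step 5: insert 10 -> lo=[7, 10, 28] hi=[45, 48] -> (len(lo)=3, len(hi)=2, max(lo)=28)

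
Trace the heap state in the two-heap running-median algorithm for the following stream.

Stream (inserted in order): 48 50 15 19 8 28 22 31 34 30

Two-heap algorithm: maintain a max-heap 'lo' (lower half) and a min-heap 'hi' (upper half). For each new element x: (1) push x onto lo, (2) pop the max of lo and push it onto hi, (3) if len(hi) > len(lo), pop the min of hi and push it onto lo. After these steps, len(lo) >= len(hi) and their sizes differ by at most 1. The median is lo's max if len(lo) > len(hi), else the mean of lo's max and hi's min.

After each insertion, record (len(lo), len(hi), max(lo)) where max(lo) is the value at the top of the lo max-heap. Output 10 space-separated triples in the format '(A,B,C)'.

Step 1: insert 48 -> lo=[48] hi=[] -> (len(lo)=1, len(hi)=0, max(lo)=48)
Step 2: insert 50 -> lo=[48] hi=[50] -> (len(lo)=1, len(hi)=1, max(lo)=48)
Step 3: insert 15 -> lo=[15, 48] hi=[50] -> (len(lo)=2, len(hi)=1, max(lo)=48)
Step 4: insert 19 -> lo=[15, 19] hi=[48, 50] -> (len(lo)=2, len(hi)=2, max(lo)=19)
Step 5: insert 8 -> lo=[8, 15, 19] hi=[48, 50] -> (len(lo)=3, len(hi)=2, max(lo)=19)
Step 6: insert 28 -> lo=[8, 15, 19] hi=[28, 48, 50] -> (len(lo)=3, len(hi)=3, max(lo)=19)
Step 7: insert 22 -> lo=[8, 15, 19, 22] hi=[28, 48, 50] -> (len(lo)=4, len(hi)=3, max(lo)=22)
Step 8: insert 31 -> lo=[8, 15, 19, 22] hi=[28, 31, 48, 50] -> (len(lo)=4, len(hi)=4, max(lo)=22)
Step 9: insert 34 -> lo=[8, 15, 19, 22, 28] hi=[31, 34, 48, 50] -> (len(lo)=5, len(hi)=4, max(lo)=28)
Step 10: insert 30 -> lo=[8, 15, 19, 22, 28] hi=[30, 31, 34, 48, 50] -> (len(lo)=5, len(hi)=5, max(lo)=28)

Answer: (1,0,48) (1,1,48) (2,1,48) (2,2,19) (3,2,19) (3,3,19) (4,3,22) (4,4,22) (5,4,28) (5,5,28)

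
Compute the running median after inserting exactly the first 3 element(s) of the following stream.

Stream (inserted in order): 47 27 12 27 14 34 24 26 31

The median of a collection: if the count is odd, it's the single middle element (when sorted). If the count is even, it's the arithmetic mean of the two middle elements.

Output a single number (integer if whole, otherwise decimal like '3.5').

Answer: 27

Derivation:
Step 1: insert 47 -> lo=[47] (size 1, max 47) hi=[] (size 0) -> median=47
Step 2: insert 27 -> lo=[27] (size 1, max 27) hi=[47] (size 1, min 47) -> median=37
Step 3: insert 12 -> lo=[12, 27] (size 2, max 27) hi=[47] (size 1, min 47) -> median=27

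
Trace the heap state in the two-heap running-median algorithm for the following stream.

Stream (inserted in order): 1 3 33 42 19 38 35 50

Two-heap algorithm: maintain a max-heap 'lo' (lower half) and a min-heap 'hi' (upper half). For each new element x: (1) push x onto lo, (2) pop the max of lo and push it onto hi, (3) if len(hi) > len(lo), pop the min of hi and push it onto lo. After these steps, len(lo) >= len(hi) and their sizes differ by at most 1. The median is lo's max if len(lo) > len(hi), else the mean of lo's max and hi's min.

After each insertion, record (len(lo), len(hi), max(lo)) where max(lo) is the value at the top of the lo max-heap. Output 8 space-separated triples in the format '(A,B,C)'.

Step 1: insert 1 -> lo=[1] hi=[] -> (len(lo)=1, len(hi)=0, max(lo)=1)
Step 2: insert 3 -> lo=[1] hi=[3] -> (len(lo)=1, len(hi)=1, max(lo)=1)
Step 3: insert 33 -> lo=[1, 3] hi=[33] -> (len(lo)=2, len(hi)=1, max(lo)=3)
Step 4: insert 42 -> lo=[1, 3] hi=[33, 42] -> (len(lo)=2, len(hi)=2, max(lo)=3)
Step 5: insert 19 -> lo=[1, 3, 19] hi=[33, 42] -> (len(lo)=3, len(hi)=2, max(lo)=19)
Step 6: insert 38 -> lo=[1, 3, 19] hi=[33, 38, 42] -> (len(lo)=3, len(hi)=3, max(lo)=19)
Step 7: insert 35 -> lo=[1, 3, 19, 33] hi=[35, 38, 42] -> (len(lo)=4, len(hi)=3, max(lo)=33)
Step 8: insert 50 -> lo=[1, 3, 19, 33] hi=[35, 38, 42, 50] -> (len(lo)=4, len(hi)=4, max(lo)=33)

Answer: (1,0,1) (1,1,1) (2,1,3) (2,2,3) (3,2,19) (3,3,19) (4,3,33) (4,4,33)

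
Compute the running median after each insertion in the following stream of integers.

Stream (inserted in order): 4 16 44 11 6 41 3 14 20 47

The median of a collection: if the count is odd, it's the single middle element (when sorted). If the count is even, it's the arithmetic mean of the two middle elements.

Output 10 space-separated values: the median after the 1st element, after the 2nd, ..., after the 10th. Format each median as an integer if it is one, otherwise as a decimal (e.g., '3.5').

Step 1: insert 4 -> lo=[4] (size 1, max 4) hi=[] (size 0) -> median=4
Step 2: insert 16 -> lo=[4] (size 1, max 4) hi=[16] (size 1, min 16) -> median=10
Step 3: insert 44 -> lo=[4, 16] (size 2, max 16) hi=[44] (size 1, min 44) -> median=16
Step 4: insert 11 -> lo=[4, 11] (size 2, max 11) hi=[16, 44] (size 2, min 16) -> median=13.5
Step 5: insert 6 -> lo=[4, 6, 11] (size 3, max 11) hi=[16, 44] (size 2, min 16) -> median=11
Step 6: insert 41 -> lo=[4, 6, 11] (size 3, max 11) hi=[16, 41, 44] (size 3, min 16) -> median=13.5
Step 7: insert 3 -> lo=[3, 4, 6, 11] (size 4, max 11) hi=[16, 41, 44] (size 3, min 16) -> median=11
Step 8: insert 14 -> lo=[3, 4, 6, 11] (size 4, max 11) hi=[14, 16, 41, 44] (size 4, min 14) -> median=12.5
Step 9: insert 20 -> lo=[3, 4, 6, 11, 14] (size 5, max 14) hi=[16, 20, 41, 44] (size 4, min 16) -> median=14
Step 10: insert 47 -> lo=[3, 4, 6, 11, 14] (size 5, max 14) hi=[16, 20, 41, 44, 47] (size 5, min 16) -> median=15

Answer: 4 10 16 13.5 11 13.5 11 12.5 14 15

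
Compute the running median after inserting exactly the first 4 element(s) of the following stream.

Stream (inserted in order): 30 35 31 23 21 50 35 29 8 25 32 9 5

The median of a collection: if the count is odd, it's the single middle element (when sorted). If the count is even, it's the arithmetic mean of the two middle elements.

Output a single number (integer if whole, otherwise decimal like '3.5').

Step 1: insert 30 -> lo=[30] (size 1, max 30) hi=[] (size 0) -> median=30
Step 2: insert 35 -> lo=[30] (size 1, max 30) hi=[35] (size 1, min 35) -> median=32.5
Step 3: insert 31 -> lo=[30, 31] (size 2, max 31) hi=[35] (size 1, min 35) -> median=31
Step 4: insert 23 -> lo=[23, 30] (size 2, max 30) hi=[31, 35] (size 2, min 31) -> median=30.5

Answer: 30.5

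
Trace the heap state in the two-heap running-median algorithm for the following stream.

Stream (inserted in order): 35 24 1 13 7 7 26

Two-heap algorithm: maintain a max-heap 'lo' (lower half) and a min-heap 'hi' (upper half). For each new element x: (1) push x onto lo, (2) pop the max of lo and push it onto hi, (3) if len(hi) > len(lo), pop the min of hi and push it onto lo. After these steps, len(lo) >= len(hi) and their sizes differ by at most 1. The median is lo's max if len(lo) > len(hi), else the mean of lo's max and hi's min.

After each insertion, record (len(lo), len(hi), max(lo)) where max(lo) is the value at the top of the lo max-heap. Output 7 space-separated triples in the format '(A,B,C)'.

Step 1: insert 35 -> lo=[35] hi=[] -> (len(lo)=1, len(hi)=0, max(lo)=35)
Step 2: insert 24 -> lo=[24] hi=[35] -> (len(lo)=1, len(hi)=1, max(lo)=24)
Step 3: insert 1 -> lo=[1, 24] hi=[35] -> (len(lo)=2, len(hi)=1, max(lo)=24)
Step 4: insert 13 -> lo=[1, 13] hi=[24, 35] -> (len(lo)=2, len(hi)=2, max(lo)=13)
Step 5: insert 7 -> lo=[1, 7, 13] hi=[24, 35] -> (len(lo)=3, len(hi)=2, max(lo)=13)
Step 6: insert 7 -> lo=[1, 7, 7] hi=[13, 24, 35] -> (len(lo)=3, len(hi)=3, max(lo)=7)
Step 7: insert 26 -> lo=[1, 7, 7, 13] hi=[24, 26, 35] -> (len(lo)=4, len(hi)=3, max(lo)=13)

Answer: (1,0,35) (1,1,24) (2,1,24) (2,2,13) (3,2,13) (3,3,7) (4,3,13)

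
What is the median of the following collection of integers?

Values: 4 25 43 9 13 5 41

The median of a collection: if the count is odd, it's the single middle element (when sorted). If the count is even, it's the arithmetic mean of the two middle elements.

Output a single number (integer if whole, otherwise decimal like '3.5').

Step 1: insert 4 -> lo=[4] (size 1, max 4) hi=[] (size 0) -> median=4
Step 2: insert 25 -> lo=[4] (size 1, max 4) hi=[25] (size 1, min 25) -> median=14.5
Step 3: insert 43 -> lo=[4, 25] (size 2, max 25) hi=[43] (size 1, min 43) -> median=25
Step 4: insert 9 -> lo=[4, 9] (size 2, max 9) hi=[25, 43] (size 2, min 25) -> median=17
Step 5: insert 13 -> lo=[4, 9, 13] (size 3, max 13) hi=[25, 43] (size 2, min 25) -> median=13
Step 6: insert 5 -> lo=[4, 5, 9] (size 3, max 9) hi=[13, 25, 43] (size 3, min 13) -> median=11
Step 7: insert 41 -> lo=[4, 5, 9, 13] (size 4, max 13) hi=[25, 41, 43] (size 3, min 25) -> median=13

Answer: 13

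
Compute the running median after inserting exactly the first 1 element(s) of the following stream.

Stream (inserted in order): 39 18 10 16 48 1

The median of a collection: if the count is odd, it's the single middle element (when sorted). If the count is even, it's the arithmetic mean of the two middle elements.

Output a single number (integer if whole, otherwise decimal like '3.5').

Answer: 39

Derivation:
Step 1: insert 39 -> lo=[39] (size 1, max 39) hi=[] (size 0) -> median=39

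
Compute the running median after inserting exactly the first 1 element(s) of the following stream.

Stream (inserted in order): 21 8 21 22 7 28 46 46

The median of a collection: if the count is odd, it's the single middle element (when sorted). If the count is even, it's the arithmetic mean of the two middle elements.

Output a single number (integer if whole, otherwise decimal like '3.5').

Answer: 21

Derivation:
Step 1: insert 21 -> lo=[21] (size 1, max 21) hi=[] (size 0) -> median=21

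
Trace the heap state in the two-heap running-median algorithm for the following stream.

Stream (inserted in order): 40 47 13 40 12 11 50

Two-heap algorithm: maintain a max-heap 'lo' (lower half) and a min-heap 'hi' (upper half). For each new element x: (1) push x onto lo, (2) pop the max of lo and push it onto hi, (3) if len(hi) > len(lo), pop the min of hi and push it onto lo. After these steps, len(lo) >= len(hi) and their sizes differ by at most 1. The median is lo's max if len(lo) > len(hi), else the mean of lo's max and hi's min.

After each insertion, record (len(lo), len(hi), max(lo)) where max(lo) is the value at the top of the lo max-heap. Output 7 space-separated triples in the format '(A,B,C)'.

Step 1: insert 40 -> lo=[40] hi=[] -> (len(lo)=1, len(hi)=0, max(lo)=40)
Step 2: insert 47 -> lo=[40] hi=[47] -> (len(lo)=1, len(hi)=1, max(lo)=40)
Step 3: insert 13 -> lo=[13, 40] hi=[47] -> (len(lo)=2, len(hi)=1, max(lo)=40)
Step 4: insert 40 -> lo=[13, 40] hi=[40, 47] -> (len(lo)=2, len(hi)=2, max(lo)=40)
Step 5: insert 12 -> lo=[12, 13, 40] hi=[40, 47] -> (len(lo)=3, len(hi)=2, max(lo)=40)
Step 6: insert 11 -> lo=[11, 12, 13] hi=[40, 40, 47] -> (len(lo)=3, len(hi)=3, max(lo)=13)
Step 7: insert 50 -> lo=[11, 12, 13, 40] hi=[40, 47, 50] -> (len(lo)=4, len(hi)=3, max(lo)=40)

Answer: (1,0,40) (1,1,40) (2,1,40) (2,2,40) (3,2,40) (3,3,13) (4,3,40)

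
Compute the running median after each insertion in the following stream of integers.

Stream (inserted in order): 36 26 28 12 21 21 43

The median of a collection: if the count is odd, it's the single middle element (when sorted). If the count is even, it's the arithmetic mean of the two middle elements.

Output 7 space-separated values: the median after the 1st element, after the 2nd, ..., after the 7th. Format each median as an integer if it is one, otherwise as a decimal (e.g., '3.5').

Step 1: insert 36 -> lo=[36] (size 1, max 36) hi=[] (size 0) -> median=36
Step 2: insert 26 -> lo=[26] (size 1, max 26) hi=[36] (size 1, min 36) -> median=31
Step 3: insert 28 -> lo=[26, 28] (size 2, max 28) hi=[36] (size 1, min 36) -> median=28
Step 4: insert 12 -> lo=[12, 26] (size 2, max 26) hi=[28, 36] (size 2, min 28) -> median=27
Step 5: insert 21 -> lo=[12, 21, 26] (size 3, max 26) hi=[28, 36] (size 2, min 28) -> median=26
Step 6: insert 21 -> lo=[12, 21, 21] (size 3, max 21) hi=[26, 28, 36] (size 3, min 26) -> median=23.5
Step 7: insert 43 -> lo=[12, 21, 21, 26] (size 4, max 26) hi=[28, 36, 43] (size 3, min 28) -> median=26

Answer: 36 31 28 27 26 23.5 26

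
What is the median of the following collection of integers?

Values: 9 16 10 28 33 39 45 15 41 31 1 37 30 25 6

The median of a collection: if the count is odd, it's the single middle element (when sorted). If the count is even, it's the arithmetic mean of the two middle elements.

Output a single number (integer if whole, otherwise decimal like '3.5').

Answer: 28

Derivation:
Step 1: insert 9 -> lo=[9] (size 1, max 9) hi=[] (size 0) -> median=9
Step 2: insert 16 -> lo=[9] (size 1, max 9) hi=[16] (size 1, min 16) -> median=12.5
Step 3: insert 10 -> lo=[9, 10] (size 2, max 10) hi=[16] (size 1, min 16) -> median=10
Step 4: insert 28 -> lo=[9, 10] (size 2, max 10) hi=[16, 28] (size 2, min 16) -> median=13
Step 5: insert 33 -> lo=[9, 10, 16] (size 3, max 16) hi=[28, 33] (size 2, min 28) -> median=16
Step 6: insert 39 -> lo=[9, 10, 16] (size 3, max 16) hi=[28, 33, 39] (size 3, min 28) -> median=22
Step 7: insert 45 -> lo=[9, 10, 16, 28] (size 4, max 28) hi=[33, 39, 45] (size 3, min 33) -> median=28
Step 8: insert 15 -> lo=[9, 10, 15, 16] (size 4, max 16) hi=[28, 33, 39, 45] (size 4, min 28) -> median=22
Step 9: insert 41 -> lo=[9, 10, 15, 16, 28] (size 5, max 28) hi=[33, 39, 41, 45] (size 4, min 33) -> median=28
Step 10: insert 31 -> lo=[9, 10, 15, 16, 28] (size 5, max 28) hi=[31, 33, 39, 41, 45] (size 5, min 31) -> median=29.5
Step 11: insert 1 -> lo=[1, 9, 10, 15, 16, 28] (size 6, max 28) hi=[31, 33, 39, 41, 45] (size 5, min 31) -> median=28
Step 12: insert 37 -> lo=[1, 9, 10, 15, 16, 28] (size 6, max 28) hi=[31, 33, 37, 39, 41, 45] (size 6, min 31) -> median=29.5
Step 13: insert 30 -> lo=[1, 9, 10, 15, 16, 28, 30] (size 7, max 30) hi=[31, 33, 37, 39, 41, 45] (size 6, min 31) -> median=30
Step 14: insert 25 -> lo=[1, 9, 10, 15, 16, 25, 28] (size 7, max 28) hi=[30, 31, 33, 37, 39, 41, 45] (size 7, min 30) -> median=29
Step 15: insert 6 -> lo=[1, 6, 9, 10, 15, 16, 25, 28] (size 8, max 28) hi=[30, 31, 33, 37, 39, 41, 45] (size 7, min 30) -> median=28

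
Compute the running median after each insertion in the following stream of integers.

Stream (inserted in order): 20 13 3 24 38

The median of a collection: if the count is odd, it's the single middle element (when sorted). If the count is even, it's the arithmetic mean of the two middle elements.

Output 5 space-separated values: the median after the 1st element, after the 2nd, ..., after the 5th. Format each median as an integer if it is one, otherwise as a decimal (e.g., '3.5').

Answer: 20 16.5 13 16.5 20

Derivation:
Step 1: insert 20 -> lo=[20] (size 1, max 20) hi=[] (size 0) -> median=20
Step 2: insert 13 -> lo=[13] (size 1, max 13) hi=[20] (size 1, min 20) -> median=16.5
Step 3: insert 3 -> lo=[3, 13] (size 2, max 13) hi=[20] (size 1, min 20) -> median=13
Step 4: insert 24 -> lo=[3, 13] (size 2, max 13) hi=[20, 24] (size 2, min 20) -> median=16.5
Step 5: insert 38 -> lo=[3, 13, 20] (size 3, max 20) hi=[24, 38] (size 2, min 24) -> median=20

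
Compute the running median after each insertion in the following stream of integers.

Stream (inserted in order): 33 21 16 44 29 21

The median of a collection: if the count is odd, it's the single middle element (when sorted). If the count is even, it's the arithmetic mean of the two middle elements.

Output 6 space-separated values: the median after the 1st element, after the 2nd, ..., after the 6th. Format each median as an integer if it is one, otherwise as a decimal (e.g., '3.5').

Step 1: insert 33 -> lo=[33] (size 1, max 33) hi=[] (size 0) -> median=33
Step 2: insert 21 -> lo=[21] (size 1, max 21) hi=[33] (size 1, min 33) -> median=27
Step 3: insert 16 -> lo=[16, 21] (size 2, max 21) hi=[33] (size 1, min 33) -> median=21
Step 4: insert 44 -> lo=[16, 21] (size 2, max 21) hi=[33, 44] (size 2, min 33) -> median=27
Step 5: insert 29 -> lo=[16, 21, 29] (size 3, max 29) hi=[33, 44] (size 2, min 33) -> median=29
Step 6: insert 21 -> lo=[16, 21, 21] (size 3, max 21) hi=[29, 33, 44] (size 3, min 29) -> median=25

Answer: 33 27 21 27 29 25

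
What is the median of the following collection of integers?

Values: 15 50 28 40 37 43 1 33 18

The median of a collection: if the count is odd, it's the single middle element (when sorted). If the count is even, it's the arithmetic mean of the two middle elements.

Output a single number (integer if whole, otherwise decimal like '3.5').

Step 1: insert 15 -> lo=[15] (size 1, max 15) hi=[] (size 0) -> median=15
Step 2: insert 50 -> lo=[15] (size 1, max 15) hi=[50] (size 1, min 50) -> median=32.5
Step 3: insert 28 -> lo=[15, 28] (size 2, max 28) hi=[50] (size 1, min 50) -> median=28
Step 4: insert 40 -> lo=[15, 28] (size 2, max 28) hi=[40, 50] (size 2, min 40) -> median=34
Step 5: insert 37 -> lo=[15, 28, 37] (size 3, max 37) hi=[40, 50] (size 2, min 40) -> median=37
Step 6: insert 43 -> lo=[15, 28, 37] (size 3, max 37) hi=[40, 43, 50] (size 3, min 40) -> median=38.5
Step 7: insert 1 -> lo=[1, 15, 28, 37] (size 4, max 37) hi=[40, 43, 50] (size 3, min 40) -> median=37
Step 8: insert 33 -> lo=[1, 15, 28, 33] (size 4, max 33) hi=[37, 40, 43, 50] (size 4, min 37) -> median=35
Step 9: insert 18 -> lo=[1, 15, 18, 28, 33] (size 5, max 33) hi=[37, 40, 43, 50] (size 4, min 37) -> median=33

Answer: 33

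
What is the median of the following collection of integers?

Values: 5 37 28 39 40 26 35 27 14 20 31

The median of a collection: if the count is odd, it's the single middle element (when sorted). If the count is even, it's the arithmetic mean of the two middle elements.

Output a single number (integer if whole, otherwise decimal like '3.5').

Answer: 28

Derivation:
Step 1: insert 5 -> lo=[5] (size 1, max 5) hi=[] (size 0) -> median=5
Step 2: insert 37 -> lo=[5] (size 1, max 5) hi=[37] (size 1, min 37) -> median=21
Step 3: insert 28 -> lo=[5, 28] (size 2, max 28) hi=[37] (size 1, min 37) -> median=28
Step 4: insert 39 -> lo=[5, 28] (size 2, max 28) hi=[37, 39] (size 2, min 37) -> median=32.5
Step 5: insert 40 -> lo=[5, 28, 37] (size 3, max 37) hi=[39, 40] (size 2, min 39) -> median=37
Step 6: insert 26 -> lo=[5, 26, 28] (size 3, max 28) hi=[37, 39, 40] (size 3, min 37) -> median=32.5
Step 7: insert 35 -> lo=[5, 26, 28, 35] (size 4, max 35) hi=[37, 39, 40] (size 3, min 37) -> median=35
Step 8: insert 27 -> lo=[5, 26, 27, 28] (size 4, max 28) hi=[35, 37, 39, 40] (size 4, min 35) -> median=31.5
Step 9: insert 14 -> lo=[5, 14, 26, 27, 28] (size 5, max 28) hi=[35, 37, 39, 40] (size 4, min 35) -> median=28
Step 10: insert 20 -> lo=[5, 14, 20, 26, 27] (size 5, max 27) hi=[28, 35, 37, 39, 40] (size 5, min 28) -> median=27.5
Step 11: insert 31 -> lo=[5, 14, 20, 26, 27, 28] (size 6, max 28) hi=[31, 35, 37, 39, 40] (size 5, min 31) -> median=28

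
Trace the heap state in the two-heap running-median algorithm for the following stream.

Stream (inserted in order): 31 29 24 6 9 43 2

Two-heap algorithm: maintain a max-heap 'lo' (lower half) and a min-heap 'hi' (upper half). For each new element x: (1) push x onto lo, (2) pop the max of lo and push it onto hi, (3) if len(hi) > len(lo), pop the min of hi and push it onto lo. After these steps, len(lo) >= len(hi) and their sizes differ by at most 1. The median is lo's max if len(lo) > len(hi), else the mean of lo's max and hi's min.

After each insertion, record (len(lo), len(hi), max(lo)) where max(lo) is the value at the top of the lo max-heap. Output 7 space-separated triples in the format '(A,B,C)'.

Answer: (1,0,31) (1,1,29) (2,1,29) (2,2,24) (3,2,24) (3,3,24) (4,3,24)

Derivation:
Step 1: insert 31 -> lo=[31] hi=[] -> (len(lo)=1, len(hi)=0, max(lo)=31)
Step 2: insert 29 -> lo=[29] hi=[31] -> (len(lo)=1, len(hi)=1, max(lo)=29)
Step 3: insert 24 -> lo=[24, 29] hi=[31] -> (len(lo)=2, len(hi)=1, max(lo)=29)
Step 4: insert 6 -> lo=[6, 24] hi=[29, 31] -> (len(lo)=2, len(hi)=2, max(lo)=24)
Step 5: insert 9 -> lo=[6, 9, 24] hi=[29, 31] -> (len(lo)=3, len(hi)=2, max(lo)=24)
Step 6: insert 43 -> lo=[6, 9, 24] hi=[29, 31, 43] -> (len(lo)=3, len(hi)=3, max(lo)=24)
Step 7: insert 2 -> lo=[2, 6, 9, 24] hi=[29, 31, 43] -> (len(lo)=4, len(hi)=3, max(lo)=24)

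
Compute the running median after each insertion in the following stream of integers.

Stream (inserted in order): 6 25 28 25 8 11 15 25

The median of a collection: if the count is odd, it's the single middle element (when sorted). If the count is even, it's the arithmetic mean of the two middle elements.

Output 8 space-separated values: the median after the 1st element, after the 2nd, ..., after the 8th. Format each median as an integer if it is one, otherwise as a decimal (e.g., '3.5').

Answer: 6 15.5 25 25 25 18 15 20

Derivation:
Step 1: insert 6 -> lo=[6] (size 1, max 6) hi=[] (size 0) -> median=6
Step 2: insert 25 -> lo=[6] (size 1, max 6) hi=[25] (size 1, min 25) -> median=15.5
Step 3: insert 28 -> lo=[6, 25] (size 2, max 25) hi=[28] (size 1, min 28) -> median=25
Step 4: insert 25 -> lo=[6, 25] (size 2, max 25) hi=[25, 28] (size 2, min 25) -> median=25
Step 5: insert 8 -> lo=[6, 8, 25] (size 3, max 25) hi=[25, 28] (size 2, min 25) -> median=25
Step 6: insert 11 -> lo=[6, 8, 11] (size 3, max 11) hi=[25, 25, 28] (size 3, min 25) -> median=18
Step 7: insert 15 -> lo=[6, 8, 11, 15] (size 4, max 15) hi=[25, 25, 28] (size 3, min 25) -> median=15
Step 8: insert 25 -> lo=[6, 8, 11, 15] (size 4, max 15) hi=[25, 25, 25, 28] (size 4, min 25) -> median=20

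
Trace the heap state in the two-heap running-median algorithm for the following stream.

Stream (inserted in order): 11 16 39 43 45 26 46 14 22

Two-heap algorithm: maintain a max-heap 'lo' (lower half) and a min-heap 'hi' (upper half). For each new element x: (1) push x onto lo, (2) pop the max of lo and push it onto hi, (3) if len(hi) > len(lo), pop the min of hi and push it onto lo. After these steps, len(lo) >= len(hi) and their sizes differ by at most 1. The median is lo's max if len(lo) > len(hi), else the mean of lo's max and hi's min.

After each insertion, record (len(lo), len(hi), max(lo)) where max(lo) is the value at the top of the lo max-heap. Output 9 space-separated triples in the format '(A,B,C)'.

Step 1: insert 11 -> lo=[11] hi=[] -> (len(lo)=1, len(hi)=0, max(lo)=11)
Step 2: insert 16 -> lo=[11] hi=[16] -> (len(lo)=1, len(hi)=1, max(lo)=11)
Step 3: insert 39 -> lo=[11, 16] hi=[39] -> (len(lo)=2, len(hi)=1, max(lo)=16)
Step 4: insert 43 -> lo=[11, 16] hi=[39, 43] -> (len(lo)=2, len(hi)=2, max(lo)=16)
Step 5: insert 45 -> lo=[11, 16, 39] hi=[43, 45] -> (len(lo)=3, len(hi)=2, max(lo)=39)
Step 6: insert 26 -> lo=[11, 16, 26] hi=[39, 43, 45] -> (len(lo)=3, len(hi)=3, max(lo)=26)
Step 7: insert 46 -> lo=[11, 16, 26, 39] hi=[43, 45, 46] -> (len(lo)=4, len(hi)=3, max(lo)=39)
Step 8: insert 14 -> lo=[11, 14, 16, 26] hi=[39, 43, 45, 46] -> (len(lo)=4, len(hi)=4, max(lo)=26)
Step 9: insert 22 -> lo=[11, 14, 16, 22, 26] hi=[39, 43, 45, 46] -> (len(lo)=5, len(hi)=4, max(lo)=26)

Answer: (1,0,11) (1,1,11) (2,1,16) (2,2,16) (3,2,39) (3,3,26) (4,3,39) (4,4,26) (5,4,26)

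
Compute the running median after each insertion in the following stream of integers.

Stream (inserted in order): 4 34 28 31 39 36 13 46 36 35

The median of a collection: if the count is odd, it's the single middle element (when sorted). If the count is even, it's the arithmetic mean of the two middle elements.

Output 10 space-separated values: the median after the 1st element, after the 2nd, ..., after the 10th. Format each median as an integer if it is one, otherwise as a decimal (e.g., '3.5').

Step 1: insert 4 -> lo=[4] (size 1, max 4) hi=[] (size 0) -> median=4
Step 2: insert 34 -> lo=[4] (size 1, max 4) hi=[34] (size 1, min 34) -> median=19
Step 3: insert 28 -> lo=[4, 28] (size 2, max 28) hi=[34] (size 1, min 34) -> median=28
Step 4: insert 31 -> lo=[4, 28] (size 2, max 28) hi=[31, 34] (size 2, min 31) -> median=29.5
Step 5: insert 39 -> lo=[4, 28, 31] (size 3, max 31) hi=[34, 39] (size 2, min 34) -> median=31
Step 6: insert 36 -> lo=[4, 28, 31] (size 3, max 31) hi=[34, 36, 39] (size 3, min 34) -> median=32.5
Step 7: insert 13 -> lo=[4, 13, 28, 31] (size 4, max 31) hi=[34, 36, 39] (size 3, min 34) -> median=31
Step 8: insert 46 -> lo=[4, 13, 28, 31] (size 4, max 31) hi=[34, 36, 39, 46] (size 4, min 34) -> median=32.5
Step 9: insert 36 -> lo=[4, 13, 28, 31, 34] (size 5, max 34) hi=[36, 36, 39, 46] (size 4, min 36) -> median=34
Step 10: insert 35 -> lo=[4, 13, 28, 31, 34] (size 5, max 34) hi=[35, 36, 36, 39, 46] (size 5, min 35) -> median=34.5

Answer: 4 19 28 29.5 31 32.5 31 32.5 34 34.5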